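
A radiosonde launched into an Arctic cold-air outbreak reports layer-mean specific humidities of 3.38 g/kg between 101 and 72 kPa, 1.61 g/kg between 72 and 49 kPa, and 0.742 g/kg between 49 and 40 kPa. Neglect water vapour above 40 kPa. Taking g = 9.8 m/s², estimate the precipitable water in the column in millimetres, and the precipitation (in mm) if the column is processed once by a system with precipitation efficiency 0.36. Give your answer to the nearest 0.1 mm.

Precipitable water is the column-integrated vapour mass per unit area: PW = (1/g) Σ q̄ Δp, with q in kg/kg and Δp in Pa (1 kg/m² of water = 1 mm).
Layer 101–72 kPa: Δp = 290 hPa = 29000 Pa, q̄ = 0.00338 kg/kg → 0.00338 × 29000 / 9.8 = 10.00 mm
Layer 72–49 kPa: Δp = 230 hPa = 23000 Pa, q̄ = 0.00161 kg/kg → 0.00161 × 23000 / 9.8 = 3.78 mm
Layer 49–40 kPa: Δp = 90 hPa = 9000 Pa, q̄ = 0.000742 kg/kg → 0.000742 × 9000 / 9.8 = 0.68 mm
PW = 10.00 + 3.78 + 0.68 = 14.46 ≈ 14.5 mm.
Precipitation = ε × PW = 0.36 × 14.5 = 5.2 mm.

PW ≈ 14.5 mm; precipitation ≈ 5.2 mm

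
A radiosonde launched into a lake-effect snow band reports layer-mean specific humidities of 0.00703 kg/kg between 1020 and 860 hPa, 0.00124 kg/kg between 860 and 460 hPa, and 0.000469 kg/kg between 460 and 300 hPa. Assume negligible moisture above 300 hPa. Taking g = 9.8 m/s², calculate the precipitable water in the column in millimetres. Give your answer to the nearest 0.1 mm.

Precipitable water is the column-integrated vapour mass per unit area: PW = (1/g) Σ q̄ Δp, with q in kg/kg and Δp in Pa (1 kg/m² of water = 1 mm).
Layer 1020–860 hPa: Δp = 160 hPa = 16000 Pa, q̄ = 0.00703 kg/kg → 0.00703 × 16000 / 9.8 = 11.48 mm
Layer 860–460 hPa: Δp = 400 hPa = 40000 Pa, q̄ = 0.00124 kg/kg → 0.00124 × 40000 / 9.8 = 5.06 mm
Layer 460–300 hPa: Δp = 160 hPa = 16000 Pa, q̄ = 0.000469 kg/kg → 0.000469 × 16000 / 9.8 = 0.77 mm
PW = 11.48 + 5.06 + 0.77 = 17.31 ≈ 17.3 mm.

PW ≈ 17.3 mm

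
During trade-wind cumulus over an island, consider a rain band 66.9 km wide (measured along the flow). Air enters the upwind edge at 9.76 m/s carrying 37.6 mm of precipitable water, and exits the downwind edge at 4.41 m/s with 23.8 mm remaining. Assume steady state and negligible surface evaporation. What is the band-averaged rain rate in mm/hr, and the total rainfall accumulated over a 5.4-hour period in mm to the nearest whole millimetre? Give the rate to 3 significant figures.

Column moisture flux per unit crosswind length is F = V × PW.
Inflow: F_in = 9.76 × 37.6 = 366.976 mm·m/s
Outflow: F_out = 4.41 × 23.8 = 104.958 mm·m/s
Steady-state rate R = (F_in − F_out)/L = (366.976 − 104.958) / 66900 m = 3.917e-03 mm/s.
R = 3.917e-03 × 3600 = 14.1 mm/hr.
Over 5.4 h: total = 14.1 × 5.4 = 76.14 ≈ 76 mm.

R ≈ 14.1 mm/hr; total ≈ 76 mm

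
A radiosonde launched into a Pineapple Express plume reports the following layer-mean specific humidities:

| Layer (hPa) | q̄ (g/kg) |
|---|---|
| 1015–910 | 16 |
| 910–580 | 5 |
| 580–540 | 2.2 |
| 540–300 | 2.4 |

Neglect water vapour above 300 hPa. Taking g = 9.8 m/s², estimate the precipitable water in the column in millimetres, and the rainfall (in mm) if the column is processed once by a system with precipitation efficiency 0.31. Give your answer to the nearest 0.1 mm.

Precipitable water is the column-integrated vapour mass per unit area: PW = (1/g) Σ q̄ Δp, with q in kg/kg and Δp in Pa (1 kg/m² of water = 1 mm).
Layer 1015–910 hPa: Δp = 105 hPa = 10500 Pa, q̄ = 0.016 kg/kg → 0.016 × 10500 / 9.8 = 17.14 mm
Layer 910–580 hPa: Δp = 330 hPa = 33000 Pa, q̄ = 0.005 kg/kg → 0.005 × 33000 / 9.8 = 16.84 mm
Layer 580–540 hPa: Δp = 40 hPa = 4000 Pa, q̄ = 0.0022 kg/kg → 0.0022 × 4000 / 9.8 = 0.90 mm
Layer 540–300 hPa: Δp = 240 hPa = 24000 Pa, q̄ = 0.0024 kg/kg → 0.0024 × 24000 / 9.8 = 5.88 mm
PW = 17.14 + 16.84 + 0.90 + 5.88 = 40.76 ≈ 40.8 mm.
Rainfall = ε × PW = 0.31 × 40.8 = 12.6 mm.

PW ≈ 40.8 mm; rainfall ≈ 12.6 mm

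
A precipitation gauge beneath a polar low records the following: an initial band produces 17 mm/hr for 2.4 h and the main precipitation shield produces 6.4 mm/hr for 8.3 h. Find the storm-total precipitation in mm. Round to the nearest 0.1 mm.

Total = Σ Rᵢ Δtᵢ = 17 × 2.4 + 6.4 × 8.3
      = 40.8 + 53.12 = 93.9 mm.

total ≈ 93.9 mm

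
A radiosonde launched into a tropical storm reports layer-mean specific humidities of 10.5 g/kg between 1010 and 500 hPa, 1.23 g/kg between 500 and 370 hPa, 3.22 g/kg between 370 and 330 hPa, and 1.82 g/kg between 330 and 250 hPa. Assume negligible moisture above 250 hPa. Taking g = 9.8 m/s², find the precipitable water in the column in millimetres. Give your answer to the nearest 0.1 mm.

Precipitable water is the column-integrated vapour mass per unit area: PW = (1/g) Σ q̄ Δp, with q in kg/kg and Δp in Pa (1 kg/m² of water = 1 mm).
Layer 1010–500 hPa: Δp = 510 hPa = 51000 Pa, q̄ = 0.0105 kg/kg → 0.0105 × 51000 / 9.8 = 54.64 mm
Layer 500–370 hPa: Δp = 130 hPa = 13000 Pa, q̄ = 0.00123 kg/kg → 0.00123 × 13000 / 9.8 = 1.63 mm
Layer 370–330 hPa: Δp = 40 hPa = 4000 Pa, q̄ = 0.00322 kg/kg → 0.00322 × 4000 / 9.8 = 1.31 mm
Layer 330–250 hPa: Δp = 80 hPa = 8000 Pa, q̄ = 0.00182 kg/kg → 0.00182 × 8000 / 9.8 = 1.49 mm
PW = 54.64 + 1.63 + 1.31 + 1.49 = 59.07 ≈ 59.1 mm.

PW ≈ 59.1 mm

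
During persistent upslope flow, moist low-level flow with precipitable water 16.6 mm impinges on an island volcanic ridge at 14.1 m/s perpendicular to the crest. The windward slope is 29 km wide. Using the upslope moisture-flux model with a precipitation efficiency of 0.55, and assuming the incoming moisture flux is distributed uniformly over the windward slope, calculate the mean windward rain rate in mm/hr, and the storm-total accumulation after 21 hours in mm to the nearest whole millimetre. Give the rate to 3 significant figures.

Incoming column moisture flux per unit ridge length: F = V × PW = 14.1 × 16.6 = 234.06 mm·m/s.
Spread over the 29 km slope with efficiency ε = 0.55: R = ε·F/W = 0.55 × 234.06 / 29000 m = 4.439e-03 mm/s.
R = 4.439e-03 × 3600 = 16.0 mm/hr.
Over 21 h: total = 16.0 × 21 = 336 mm.

R ≈ 16.0 mm/hr; total ≈ 336 mm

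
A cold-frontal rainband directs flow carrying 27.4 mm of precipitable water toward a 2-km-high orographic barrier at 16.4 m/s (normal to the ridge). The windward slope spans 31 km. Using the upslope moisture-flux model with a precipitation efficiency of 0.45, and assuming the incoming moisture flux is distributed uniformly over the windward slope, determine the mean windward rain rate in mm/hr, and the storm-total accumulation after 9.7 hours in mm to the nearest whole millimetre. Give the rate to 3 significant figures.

Incoming column moisture flux per unit ridge length: F = V × PW = 16.4 × 27.4 = 449.36 mm·m/s.
Spread over the 31 km slope with efficiency ε = 0.45: R = ε·F/W = 0.45 × 449.36 / 31000 m = 6.523e-03 mm/s.
R = 6.523e-03 × 3600 = 23.5 mm/hr.
Over 9.7 h: total = 23.5 × 9.7 = 227.95 ≈ 228 mm.

R ≈ 23.5 mm/hr; total ≈ 228 mm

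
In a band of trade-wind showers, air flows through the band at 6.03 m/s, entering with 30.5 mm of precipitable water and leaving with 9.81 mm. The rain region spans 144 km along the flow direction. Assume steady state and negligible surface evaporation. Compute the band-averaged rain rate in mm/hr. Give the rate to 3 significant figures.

R ≈ 3.12 mm/hr

Column moisture flux per unit crosswind length is F = V × PW.
Inflow: F_in = 6.03 × 30.5 = 183.915 mm·m/s
Outflow: F_out = 6.03 × 9.81 = 59.1543 mm·m/s
Steady-state rate R = (F_in − F_out)/L = (183.915 − 59.1543) / 144000 m = 8.664e-04 mm/s.
R = 8.664e-04 × 3600 = 3.12 mm/hr.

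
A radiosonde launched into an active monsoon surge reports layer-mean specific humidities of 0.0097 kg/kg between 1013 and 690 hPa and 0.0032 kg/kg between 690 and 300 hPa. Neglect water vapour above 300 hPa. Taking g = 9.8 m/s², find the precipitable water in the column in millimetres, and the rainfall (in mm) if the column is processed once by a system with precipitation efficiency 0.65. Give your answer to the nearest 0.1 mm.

Precipitable water is the column-integrated vapour mass per unit area: PW = (1/g) Σ q̄ Δp, with q in kg/kg and Δp in Pa (1 kg/m² of water = 1 mm).
Layer 1013–690 hPa: Δp = 323 hPa = 32300 Pa, q̄ = 0.0097 kg/kg → 0.0097 × 32300 / 9.8 = 31.97 mm
Layer 690–300 hPa: Δp = 390 hPa = 39000 Pa, q̄ = 0.0032 kg/kg → 0.0032 × 39000 / 9.8 = 12.73 mm
PW = 31.97 + 12.73 = 44.70 ≈ 44.7 mm.
Rainfall = ε × PW = 0.65 × 44.7 = 29.1 mm.

PW ≈ 44.7 mm; rainfall ≈ 29.1 mm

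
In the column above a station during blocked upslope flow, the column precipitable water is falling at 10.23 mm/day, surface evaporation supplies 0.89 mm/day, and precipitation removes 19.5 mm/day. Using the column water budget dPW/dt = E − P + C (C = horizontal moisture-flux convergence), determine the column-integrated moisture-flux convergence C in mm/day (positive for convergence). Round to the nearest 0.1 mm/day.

C ≈ 8.4 mm/day

dPW/dt = -10.23 mm/day.
C = dPW/dt − E + P = (-10.23) − 0.89 + 19.5 = 8.4 mm/day.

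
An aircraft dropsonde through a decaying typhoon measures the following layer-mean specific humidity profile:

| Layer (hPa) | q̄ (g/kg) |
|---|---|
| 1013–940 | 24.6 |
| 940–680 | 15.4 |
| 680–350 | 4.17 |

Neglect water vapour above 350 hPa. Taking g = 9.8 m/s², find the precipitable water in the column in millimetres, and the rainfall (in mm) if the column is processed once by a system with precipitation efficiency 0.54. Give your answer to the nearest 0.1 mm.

PW ≈ 73.2 mm; rainfall ≈ 39.5 mm

Precipitable water is the column-integrated vapour mass per unit area: PW = (1/g) Σ q̄ Δp, with q in kg/kg and Δp in Pa (1 kg/m² of water = 1 mm).
Layer 1013–940 hPa: Δp = 73 hPa = 7300 Pa, q̄ = 0.0246 kg/kg → 0.0246 × 7300 / 9.8 = 18.32 mm
Layer 940–680 hPa: Δp = 260 hPa = 26000 Pa, q̄ = 0.0154 kg/kg → 0.0154 × 26000 / 9.8 = 40.86 mm
Layer 680–350 hPa: Δp = 330 hPa = 33000 Pa, q̄ = 0.00417 kg/kg → 0.00417 × 33000 / 9.8 = 14.04 mm
PW = 18.32 + 40.86 + 14.04 = 73.22 ≈ 73.2 mm.
Rainfall = ε × PW = 0.54 × 73.2 = 39.5 mm.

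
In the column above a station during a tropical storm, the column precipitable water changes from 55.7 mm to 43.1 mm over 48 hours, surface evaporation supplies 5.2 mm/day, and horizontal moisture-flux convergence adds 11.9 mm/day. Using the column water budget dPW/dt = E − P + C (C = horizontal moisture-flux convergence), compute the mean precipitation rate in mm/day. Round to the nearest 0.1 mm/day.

dPW/dt = (43.1 − 55.7) mm / (48/24 day) = -6.300 mm/day.
P = E + C − dPW/dt = 5.2 + (11.9) − (-6.300) = 23.4 mm/day.

P ≈ 23.4 mm/day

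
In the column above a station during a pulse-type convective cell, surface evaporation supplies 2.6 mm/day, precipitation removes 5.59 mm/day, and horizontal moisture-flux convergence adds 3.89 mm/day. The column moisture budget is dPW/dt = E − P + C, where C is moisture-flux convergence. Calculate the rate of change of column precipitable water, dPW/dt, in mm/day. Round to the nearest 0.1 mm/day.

dPW/dt ≈ 0.9 mm/day

dPW/dt = E − P + C = 2.6 − 5.59 + (3.89) = 0.9 mm/day.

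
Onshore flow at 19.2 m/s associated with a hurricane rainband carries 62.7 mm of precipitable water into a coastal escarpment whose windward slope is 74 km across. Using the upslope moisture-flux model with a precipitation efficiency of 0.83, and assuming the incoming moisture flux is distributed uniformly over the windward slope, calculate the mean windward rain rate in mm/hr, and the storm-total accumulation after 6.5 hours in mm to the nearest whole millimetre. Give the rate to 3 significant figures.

R ≈ 48.6 mm/hr; total ≈ 316 mm

Incoming column moisture flux per unit ridge length: F = V × PW = 19.2 × 62.7 = 1203.84 mm·m/s.
Spread over the 74 km slope with efficiency ε = 0.83: R = ε·F/W = 0.83 × 1203.84 / 74000 m = 1.350e-02 mm/s.
R = 1.350e-02 × 3600 = 48.6 mm/hr.
Over 6.5 h: total = 48.6 × 6.5 = 315.9 ≈ 316 mm.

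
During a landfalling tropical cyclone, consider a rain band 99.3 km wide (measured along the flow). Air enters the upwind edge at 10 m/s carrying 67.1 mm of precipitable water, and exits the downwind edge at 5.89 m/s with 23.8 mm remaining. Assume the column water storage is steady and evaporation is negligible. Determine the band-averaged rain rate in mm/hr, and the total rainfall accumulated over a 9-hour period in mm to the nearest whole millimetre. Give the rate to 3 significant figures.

R ≈ 19.2 mm/hr; total ≈ 173 mm

Column moisture flux per unit crosswind length is F = V × PW.
Inflow: F_in = 10 × 67.1 = 671 mm·m/s
Outflow: F_out = 5.89 × 23.8 = 140.182 mm·m/s
Steady-state rate R = (F_in − F_out)/L = (671 − 140.182) / 99300 m = 5.346e-03 mm/s.
R = 5.346e-03 × 3600 = 19.2 mm/hr.
Over 9 h: total = 19.2 × 9 = 172.8 ≈ 173 mm.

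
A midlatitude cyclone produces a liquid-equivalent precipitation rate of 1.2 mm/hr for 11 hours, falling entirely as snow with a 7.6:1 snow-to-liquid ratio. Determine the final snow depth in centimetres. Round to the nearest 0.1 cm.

Liquid-equivalent depth = 1.2 × 11 = 13.2 mm.
Snow depth = 13.2 mm × 7.6 = 100.32 mm = 10.0 cm.

snow depth ≈ 10.0 cm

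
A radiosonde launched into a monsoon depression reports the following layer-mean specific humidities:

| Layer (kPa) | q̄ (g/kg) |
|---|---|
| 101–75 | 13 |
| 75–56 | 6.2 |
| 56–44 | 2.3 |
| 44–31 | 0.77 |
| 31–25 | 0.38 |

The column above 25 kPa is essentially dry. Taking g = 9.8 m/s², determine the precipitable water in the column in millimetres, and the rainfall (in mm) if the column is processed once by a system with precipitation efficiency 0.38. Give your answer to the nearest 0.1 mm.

Precipitable water is the column-integrated vapour mass per unit area: PW = (1/g) Σ q̄ Δp, with q in kg/kg and Δp in Pa (1 kg/m² of water = 1 mm).
Layer 101–75 kPa: Δp = 260 hPa = 26000 Pa, q̄ = 0.013 kg/kg → 0.013 × 26000 / 9.8 = 34.49 mm
Layer 75–56 kPa: Δp = 190 hPa = 19000 Pa, q̄ = 0.0062 kg/kg → 0.0062 × 19000 / 9.8 = 12.02 mm
Layer 56–44 kPa: Δp = 120 hPa = 12000 Pa, q̄ = 0.0023 kg/kg → 0.0023 × 12000 / 9.8 = 2.82 mm
Layer 44–31 kPa: Δp = 130 hPa = 13000 Pa, q̄ = 0.00077 kg/kg → 0.00077 × 13000 / 9.8 = 1.02 mm
Layer 31–25 kPa: Δp = 60 hPa = 6000 Pa, q̄ = 0.00038 kg/kg → 0.00038 × 6000 / 9.8 = 0.23 mm
PW = 34.49 + 12.02 + 2.82 + 1.02 + 0.23 = 50.58 ≈ 50.6 mm.
Rainfall = ε × PW = 0.38 × 50.6 = 19.2 mm.

PW ≈ 50.6 mm; rainfall ≈ 19.2 mm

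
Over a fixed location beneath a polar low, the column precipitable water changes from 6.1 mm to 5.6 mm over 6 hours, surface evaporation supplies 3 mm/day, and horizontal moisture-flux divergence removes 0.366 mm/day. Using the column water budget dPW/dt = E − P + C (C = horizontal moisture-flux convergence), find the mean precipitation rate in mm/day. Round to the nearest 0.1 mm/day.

P ≈ 4.6 mm/day

dPW/dt = (5.6 − 6.1) mm / (6/24 day) = -2.000 mm/day.
P = E + C − dPW/dt = 3 + (-0.366) − (-2.000) = 4.6 mm/day.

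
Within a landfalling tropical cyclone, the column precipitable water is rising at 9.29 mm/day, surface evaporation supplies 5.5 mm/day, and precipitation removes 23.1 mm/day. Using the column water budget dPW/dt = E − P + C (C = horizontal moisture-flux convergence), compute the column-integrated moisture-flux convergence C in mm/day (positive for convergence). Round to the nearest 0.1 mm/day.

dPW/dt = +9.29 mm/day.
C = dPW/dt − E + P = (+9.29) − 5.5 + 23.1 = 26.9 mm/day.

C ≈ 26.9 mm/day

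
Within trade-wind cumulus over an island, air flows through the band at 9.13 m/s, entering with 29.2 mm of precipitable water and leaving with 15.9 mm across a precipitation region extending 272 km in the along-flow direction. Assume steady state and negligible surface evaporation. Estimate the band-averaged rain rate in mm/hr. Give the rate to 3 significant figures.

Column moisture flux per unit crosswind length is F = V × PW.
Inflow: F_in = 9.13 × 29.2 = 266.596 mm·m/s
Outflow: F_out = 9.13 × 15.9 = 145.167 mm·m/s
Steady-state rate R = (F_in − F_out)/L = (266.596 − 145.167) / 272000 m = 4.464e-04 mm/s.
R = 4.464e-04 × 3600 = 1.61 mm/hr.

R ≈ 1.61 mm/hr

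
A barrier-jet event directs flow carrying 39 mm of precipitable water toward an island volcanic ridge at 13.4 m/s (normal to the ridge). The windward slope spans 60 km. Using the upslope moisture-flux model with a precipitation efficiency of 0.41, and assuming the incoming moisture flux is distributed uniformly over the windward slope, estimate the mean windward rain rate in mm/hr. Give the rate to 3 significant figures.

R ≈ 12.9 mm/hr

Incoming column moisture flux per unit ridge length: F = V × PW = 13.4 × 39 = 522.6 mm·m/s.
Spread over the 60 km slope with efficiency ε = 0.41: R = ε·F/W = 0.41 × 522.6 / 60000 m = 3.571e-03 mm/s.
R = 3.571e-03 × 3600 = 12.9 mm/hr.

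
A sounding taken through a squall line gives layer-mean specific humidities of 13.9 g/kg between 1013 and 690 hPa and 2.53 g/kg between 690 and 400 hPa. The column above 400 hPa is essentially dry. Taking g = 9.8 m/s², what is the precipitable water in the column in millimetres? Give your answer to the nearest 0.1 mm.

Precipitable water is the column-integrated vapour mass per unit area: PW = (1/g) Σ q̄ Δp, with q in kg/kg and Δp in Pa (1 kg/m² of water = 1 mm).
Layer 1013–690 hPa: Δp = 323 hPa = 32300 Pa, q̄ = 0.0139 kg/kg → 0.0139 × 32300 / 9.8 = 45.81 mm
Layer 690–400 hPa: Δp = 290 hPa = 29000 Pa, q̄ = 0.00253 kg/kg → 0.00253 × 29000 / 9.8 = 7.49 mm
PW = 45.81 + 7.49 = 53.30 ≈ 53.3 mm.

PW ≈ 53.3 mm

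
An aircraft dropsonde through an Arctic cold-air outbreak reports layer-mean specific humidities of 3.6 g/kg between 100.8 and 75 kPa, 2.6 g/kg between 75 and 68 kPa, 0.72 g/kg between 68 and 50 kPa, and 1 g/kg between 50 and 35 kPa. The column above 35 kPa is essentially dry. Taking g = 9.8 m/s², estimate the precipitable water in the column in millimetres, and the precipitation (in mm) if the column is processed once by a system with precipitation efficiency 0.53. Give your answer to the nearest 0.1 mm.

Precipitable water is the column-integrated vapour mass per unit area: PW = (1/g) Σ q̄ Δp, with q in kg/kg and Δp in Pa (1 kg/m² of water = 1 mm).
Layer 100.8–75 kPa: Δp = 258 hPa = 25800 Pa, q̄ = 0.0036 kg/kg → 0.0036 × 25800 / 9.8 = 9.48 mm
Layer 75–68 kPa: Δp = 70 hPa = 7000 Pa, q̄ = 0.0026 kg/kg → 0.0026 × 7000 / 9.8 = 1.86 mm
Layer 68–50 kPa: Δp = 180 hPa = 18000 Pa, q̄ = 0.00072 kg/kg → 0.00072 × 18000 / 9.8 = 1.32 mm
Layer 50–35 kPa: Δp = 150 hPa = 15000 Pa, q̄ = 0.001 kg/kg → 0.001 × 15000 / 9.8 = 1.53 mm
PW = 9.48 + 1.86 + 1.32 + 1.53 = 14.19 ≈ 14.2 mm.
Precipitation = ε × PW = 0.53 × 14.2 = 7.5 mm.

PW ≈ 14.2 mm; precipitation ≈ 7.5 mm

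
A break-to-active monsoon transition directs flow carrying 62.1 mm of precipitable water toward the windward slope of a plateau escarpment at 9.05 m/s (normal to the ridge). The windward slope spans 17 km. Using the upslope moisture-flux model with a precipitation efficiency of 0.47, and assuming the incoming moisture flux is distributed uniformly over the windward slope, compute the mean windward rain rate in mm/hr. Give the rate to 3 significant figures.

Incoming column moisture flux per unit ridge length: F = V × PW = 9.05 × 62.1 = 562.005 mm·m/s.
Spread over the 17 km slope with efficiency ε = 0.47: R = ε·F/W = 0.47 × 562.005 / 17000 m = 1.554e-02 mm/s.
R = 1.554e-02 × 3600 = 55.9 mm/hr.

R ≈ 55.9 mm/hr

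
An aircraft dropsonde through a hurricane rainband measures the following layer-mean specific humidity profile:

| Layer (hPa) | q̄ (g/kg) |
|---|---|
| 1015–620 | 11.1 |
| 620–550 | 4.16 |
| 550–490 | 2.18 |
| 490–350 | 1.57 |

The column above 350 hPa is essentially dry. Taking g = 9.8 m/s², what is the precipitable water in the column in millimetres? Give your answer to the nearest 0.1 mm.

Precipitable water is the column-integrated vapour mass per unit area: PW = (1/g) Σ q̄ Δp, with q in kg/kg and Δp in Pa (1 kg/m² of water = 1 mm).
Layer 1015–620 hPa: Δp = 395 hPa = 39500 Pa, q̄ = 0.0111 kg/kg → 0.0111 × 39500 / 9.8 = 44.74 mm
Layer 620–550 hPa: Δp = 70 hPa = 7000 Pa, q̄ = 0.00416 kg/kg → 0.00416 × 7000 / 9.8 = 2.97 mm
Layer 550–490 hPa: Δp = 60 hPa = 6000 Pa, q̄ = 0.00218 kg/kg → 0.00218 × 6000 / 9.8 = 1.33 mm
Layer 490–350 hPa: Δp = 140 hPa = 14000 Pa, q̄ = 0.00157 kg/kg → 0.00157 × 14000 / 9.8 = 2.24 mm
PW = 44.74 + 2.97 + 1.33 + 2.24 = 51.28 ≈ 51.3 mm.

PW ≈ 51.3 mm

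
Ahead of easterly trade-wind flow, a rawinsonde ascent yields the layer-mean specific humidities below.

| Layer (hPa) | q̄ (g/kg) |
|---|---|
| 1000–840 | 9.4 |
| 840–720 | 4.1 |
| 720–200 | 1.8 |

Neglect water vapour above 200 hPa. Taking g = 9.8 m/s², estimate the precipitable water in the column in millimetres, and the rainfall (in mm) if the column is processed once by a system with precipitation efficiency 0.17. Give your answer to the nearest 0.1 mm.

Precipitable water is the column-integrated vapour mass per unit area: PW = (1/g) Σ q̄ Δp, with q in kg/kg and Δp in Pa (1 kg/m² of water = 1 mm).
Layer 1000–840 hPa: Δp = 160 hPa = 16000 Pa, q̄ = 0.0094 kg/kg → 0.0094 × 16000 / 9.8 = 15.35 mm
Layer 840–720 hPa: Δp = 120 hPa = 12000 Pa, q̄ = 0.0041 kg/kg → 0.0041 × 12000 / 9.8 = 5.02 mm
Layer 720–200 hPa: Δp = 520 hPa = 52000 Pa, q̄ = 0.0018 kg/kg → 0.0018 × 52000 / 9.8 = 9.55 mm
PW = 15.35 + 5.02 + 9.55 = 29.92 ≈ 29.9 mm.
Rainfall = ε × PW = 0.17 × 29.9 = 5.1 mm.

PW ≈ 29.9 mm; rainfall ≈ 5.1 mm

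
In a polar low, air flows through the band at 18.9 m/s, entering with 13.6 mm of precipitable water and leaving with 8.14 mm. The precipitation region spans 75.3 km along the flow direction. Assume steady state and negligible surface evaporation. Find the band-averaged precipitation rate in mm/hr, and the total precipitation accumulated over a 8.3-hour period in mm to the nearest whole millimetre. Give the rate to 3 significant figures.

Column moisture flux per unit crosswind length is F = V × PW.
Inflow: F_in = 18.9 × 13.6 = 257.04 mm·m/s
Outflow: F_out = 18.9 × 8.14 = 153.846 mm·m/s
Steady-state rate R = (F_in − F_out)/L = (257.04 − 153.846) / 75300 m = 1.370e-03 mm/s.
R = 1.370e-03 × 3600 = 4.93 mm/hr.
Over 8.3 h: total = 4.93 × 8.3 = 40.919 ≈ 41 mm.

R ≈ 4.93 mm/hr; total ≈ 41 mm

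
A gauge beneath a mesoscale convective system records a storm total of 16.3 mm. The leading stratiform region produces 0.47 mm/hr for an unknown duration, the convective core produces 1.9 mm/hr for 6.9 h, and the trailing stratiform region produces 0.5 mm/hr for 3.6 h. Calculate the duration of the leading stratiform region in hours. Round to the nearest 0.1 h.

duration ≈ 3.0 h

Known phases: 1.9 × 6.9 + 0.5 × 3.6 = 13.11 + 1.8 = 14.91 mm.
Remaining depth = 16.3 − 14.91 = 1.39 mm.
Duration = 1.39 / 0.47 = 3.0 h.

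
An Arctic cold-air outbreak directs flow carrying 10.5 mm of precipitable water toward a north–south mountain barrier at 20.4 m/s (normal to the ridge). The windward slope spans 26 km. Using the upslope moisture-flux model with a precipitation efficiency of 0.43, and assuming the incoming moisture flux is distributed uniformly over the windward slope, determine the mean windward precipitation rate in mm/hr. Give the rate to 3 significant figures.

Incoming column moisture flux per unit ridge length: F = V × PW = 20.4 × 10.5 = 214.2 mm·m/s.
Spread over the 26 km slope with efficiency ε = 0.43: R = ε·F/W = 0.43 × 214.2 / 26000 m = 3.543e-03 mm/s.
R = 3.543e-03 × 3600 = 12.8 mm/hr.

R ≈ 12.8 mm/hr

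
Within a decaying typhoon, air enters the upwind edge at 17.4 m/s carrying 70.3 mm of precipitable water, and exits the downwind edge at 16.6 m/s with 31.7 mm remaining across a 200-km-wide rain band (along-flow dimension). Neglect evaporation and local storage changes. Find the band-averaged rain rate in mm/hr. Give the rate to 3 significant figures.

R ≈ 12.5 mm/hr

Column moisture flux per unit crosswind length is F = V × PW.
Inflow: F_in = 17.4 × 70.3 = 1223.22 mm·m/s
Outflow: F_out = 16.6 × 31.7 = 526.22 mm·m/s
Steady-state rate R = (F_in − F_out)/L = (1223.22 − 526.22) / 200000 m = 3.485e-03 mm/s.
R = 3.485e-03 × 3600 = 12.5 mm/hr.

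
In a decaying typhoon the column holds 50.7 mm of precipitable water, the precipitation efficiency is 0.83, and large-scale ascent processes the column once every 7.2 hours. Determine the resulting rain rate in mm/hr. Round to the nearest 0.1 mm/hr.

R ≈ 5.8 mm/hr

Each overturning extracts ε × PW = 0.83 × 50.7 = 42.081 mm.
Rate = ε·PW / τ = 42.081 / 7.2 h = 5.8 mm/hr.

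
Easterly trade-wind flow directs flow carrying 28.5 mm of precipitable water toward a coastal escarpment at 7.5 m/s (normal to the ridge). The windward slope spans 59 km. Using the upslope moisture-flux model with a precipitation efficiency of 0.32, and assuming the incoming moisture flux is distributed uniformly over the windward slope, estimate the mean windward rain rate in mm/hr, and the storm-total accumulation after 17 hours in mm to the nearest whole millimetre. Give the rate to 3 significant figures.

R ≈ 4.17 mm/hr; total ≈ 71 mm

Incoming column moisture flux per unit ridge length: F = V × PW = 7.5 × 28.5 = 213.75 mm·m/s.
Spread over the 59 km slope with efficiency ε = 0.32: R = ε·F/W = 0.32 × 213.75 / 59000 m = 1.159e-03 mm/s.
R = 1.159e-03 × 3600 = 4.17 mm/hr.
Over 17 h: total = 4.17 × 17 = 70.89 ≈ 71 mm.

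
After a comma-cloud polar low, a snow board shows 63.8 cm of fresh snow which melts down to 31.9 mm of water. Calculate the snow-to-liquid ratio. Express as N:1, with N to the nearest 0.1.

ratio ≈ 20.0

Ratio = snow depth / SWE = 638 mm / 31.9 mm = 20.0, i.e. 20.0:1.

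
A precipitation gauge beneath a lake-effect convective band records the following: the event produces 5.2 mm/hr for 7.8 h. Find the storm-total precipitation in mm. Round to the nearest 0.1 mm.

Total = Σ Rᵢ Δtᵢ = 5.2 × 7.8
      = 40.56 = 40.6 mm.

total ≈ 40.6 mm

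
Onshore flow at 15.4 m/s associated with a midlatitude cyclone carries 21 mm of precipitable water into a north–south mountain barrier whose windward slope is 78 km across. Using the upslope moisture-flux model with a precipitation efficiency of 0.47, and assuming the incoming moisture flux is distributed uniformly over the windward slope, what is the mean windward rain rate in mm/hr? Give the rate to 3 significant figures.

R ≈ 7.02 mm/hr

Incoming column moisture flux per unit ridge length: F = V × PW = 15.4 × 21 = 323.4 mm·m/s.
Spread over the 78 km slope with efficiency ε = 0.47: R = ε·F/W = 0.47 × 323.4 / 78000 m = 1.949e-03 mm/s.
R = 1.949e-03 × 3600 = 7.02 mm/hr.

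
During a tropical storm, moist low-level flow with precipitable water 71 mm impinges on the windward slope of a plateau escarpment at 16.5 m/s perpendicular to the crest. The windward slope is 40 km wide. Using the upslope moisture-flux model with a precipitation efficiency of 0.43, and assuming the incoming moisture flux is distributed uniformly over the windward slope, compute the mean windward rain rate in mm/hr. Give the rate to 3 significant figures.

R ≈ 45.3 mm/hr

Incoming column moisture flux per unit ridge length: F = V × PW = 16.5 × 71 = 1171.5 mm·m/s.
Spread over the 40 km slope with efficiency ε = 0.43: R = ε·F/W = 0.43 × 1171.5 / 40000 m = 1.259e-02 mm/s.
R = 1.259e-02 × 3600 = 45.3 mm/hr.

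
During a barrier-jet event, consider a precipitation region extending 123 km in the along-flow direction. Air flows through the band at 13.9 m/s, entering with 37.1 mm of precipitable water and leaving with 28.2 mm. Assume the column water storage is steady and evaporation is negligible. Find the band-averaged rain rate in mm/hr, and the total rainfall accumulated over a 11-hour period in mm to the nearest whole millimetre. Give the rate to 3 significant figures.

R ≈ 3.62 mm/hr; total ≈ 40 mm

Column moisture flux per unit crosswind length is F = V × PW.
Inflow: F_in = 13.9 × 37.1 = 515.69 mm·m/s
Outflow: F_out = 13.9 × 28.2 = 391.98 mm·m/s
Steady-state rate R = (F_in − F_out)/L = (515.69 − 391.98) / 123000 m = 1.006e-03 mm/s.
R = 1.006e-03 × 3600 = 3.62 mm/hr.
Over 11 h: total = 3.62 × 11 = 39.82 ≈ 40 mm.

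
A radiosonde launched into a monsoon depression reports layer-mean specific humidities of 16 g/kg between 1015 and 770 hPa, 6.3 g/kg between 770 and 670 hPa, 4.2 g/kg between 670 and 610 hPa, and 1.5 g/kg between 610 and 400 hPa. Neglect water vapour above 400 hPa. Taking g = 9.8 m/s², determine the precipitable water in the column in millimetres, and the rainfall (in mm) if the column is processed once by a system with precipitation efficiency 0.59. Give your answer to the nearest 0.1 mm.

PW ≈ 52.2 mm; rainfall ≈ 30.8 mm

Precipitable water is the column-integrated vapour mass per unit area: PW = (1/g) Σ q̄ Δp, with q in kg/kg and Δp in Pa (1 kg/m² of water = 1 mm).
Layer 1015–770 hPa: Δp = 245 hPa = 24500 Pa, q̄ = 0.016 kg/kg → 0.016 × 24500 / 9.8 = 40.00 mm
Layer 770–670 hPa: Δp = 100 hPa = 10000 Pa, q̄ = 0.0063 kg/kg → 0.0063 × 10000 / 9.8 = 6.43 mm
Layer 670–610 hPa: Δp = 60 hPa = 6000 Pa, q̄ = 0.0042 kg/kg → 0.0042 × 6000 / 9.8 = 2.57 mm
Layer 610–400 hPa: Δp = 210 hPa = 21000 Pa, q̄ = 0.0015 kg/kg → 0.0015 × 21000 / 9.8 = 3.21 mm
PW = 40.00 + 6.43 + 2.57 + 3.21 = 52.21 ≈ 52.2 mm.
Rainfall = ε × PW = 0.59 × 52.2 = 30.8 mm.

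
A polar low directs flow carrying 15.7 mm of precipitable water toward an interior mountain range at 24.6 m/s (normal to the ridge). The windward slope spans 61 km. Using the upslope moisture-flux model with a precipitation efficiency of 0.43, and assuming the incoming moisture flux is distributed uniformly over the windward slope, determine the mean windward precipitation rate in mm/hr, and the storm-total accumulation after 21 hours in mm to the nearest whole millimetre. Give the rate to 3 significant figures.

Incoming column moisture flux per unit ridge length: F = V × PW = 24.6 × 15.7 = 386.22 mm·m/s.
Spread over the 61 km slope with efficiency ε = 0.43: R = ε·F/W = 0.43 × 386.22 / 61000 m = 2.723e-03 mm/s.
R = 2.723e-03 × 3600 = 9.80 mm/hr.
Over 21 h: total = 9.80 × 21 = 205.8 ≈ 206 mm.

R ≈ 9.80 mm/hr; total ≈ 206 mm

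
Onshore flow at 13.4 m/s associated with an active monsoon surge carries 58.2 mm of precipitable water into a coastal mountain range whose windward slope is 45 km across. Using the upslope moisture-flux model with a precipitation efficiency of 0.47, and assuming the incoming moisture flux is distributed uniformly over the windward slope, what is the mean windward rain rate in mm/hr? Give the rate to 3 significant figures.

R ≈ 29.3 mm/hr

Incoming column moisture flux per unit ridge length: F = V × PW = 13.4 × 58.2 = 779.88 mm·m/s.
Spread over the 45 km slope with efficiency ε = 0.47: R = ε·F/W = 0.47 × 779.88 / 45000 m = 8.145e-03 mm/s.
R = 8.145e-03 × 3600 = 29.3 mm/hr.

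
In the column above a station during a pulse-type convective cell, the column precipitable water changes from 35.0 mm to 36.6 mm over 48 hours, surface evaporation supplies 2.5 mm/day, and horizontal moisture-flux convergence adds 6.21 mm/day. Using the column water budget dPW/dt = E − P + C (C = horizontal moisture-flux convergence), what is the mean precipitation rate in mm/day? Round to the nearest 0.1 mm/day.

dPW/dt = (36.6 − 35.0) mm / (48/24 day) = +0.800 mm/day.
P = E + C − dPW/dt = 2.5 + (6.21) − (+0.800) = 7.9 mm/day.

P ≈ 7.9 mm/day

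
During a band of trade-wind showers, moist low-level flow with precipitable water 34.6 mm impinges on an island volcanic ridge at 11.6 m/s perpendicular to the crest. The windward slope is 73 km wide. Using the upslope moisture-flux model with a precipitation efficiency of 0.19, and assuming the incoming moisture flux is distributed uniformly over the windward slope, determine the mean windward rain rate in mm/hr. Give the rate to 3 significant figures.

Incoming column moisture flux per unit ridge length: F = V × PW = 11.6 × 34.6 = 401.36 mm·m/s.
Spread over the 73 km slope with efficiency ε = 0.19: R = ε·F/W = 0.19 × 401.36 / 73000 m = 1.045e-03 mm/s.
R = 1.045e-03 × 3600 = 3.76 mm/hr.

R ≈ 3.76 mm/hr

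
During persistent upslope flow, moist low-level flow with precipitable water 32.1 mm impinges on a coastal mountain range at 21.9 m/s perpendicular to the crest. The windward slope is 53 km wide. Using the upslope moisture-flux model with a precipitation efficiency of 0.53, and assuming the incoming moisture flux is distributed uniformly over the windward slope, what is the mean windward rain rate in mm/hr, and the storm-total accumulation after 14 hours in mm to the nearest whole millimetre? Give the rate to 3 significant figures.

Incoming column moisture flux per unit ridge length: F = V × PW = 21.9 × 32.1 = 702.99 mm·m/s.
Spread over the 53 km slope with efficiency ε = 0.53: R = ε·F/W = 0.53 × 702.99 / 53000 m = 7.030e-03 mm/s.
R = 7.030e-03 × 3600 = 25.3 mm/hr.
Over 14 h: total = 25.3 × 14 = 354.2 ≈ 354 mm.

R ≈ 25.3 mm/hr; total ≈ 354 mm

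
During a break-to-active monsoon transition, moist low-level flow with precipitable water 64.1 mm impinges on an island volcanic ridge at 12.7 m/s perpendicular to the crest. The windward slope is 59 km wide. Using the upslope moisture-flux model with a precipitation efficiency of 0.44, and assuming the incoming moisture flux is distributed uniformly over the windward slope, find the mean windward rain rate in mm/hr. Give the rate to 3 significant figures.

R ≈ 21.9 mm/hr

Incoming column moisture flux per unit ridge length: F = V × PW = 12.7 × 64.1 = 814.07 mm·m/s.
Spread over the 59 km slope with efficiency ε = 0.44: R = ε·F/W = 0.44 × 814.07 / 59000 m = 6.071e-03 mm/s.
R = 6.071e-03 × 3600 = 21.9 mm/hr.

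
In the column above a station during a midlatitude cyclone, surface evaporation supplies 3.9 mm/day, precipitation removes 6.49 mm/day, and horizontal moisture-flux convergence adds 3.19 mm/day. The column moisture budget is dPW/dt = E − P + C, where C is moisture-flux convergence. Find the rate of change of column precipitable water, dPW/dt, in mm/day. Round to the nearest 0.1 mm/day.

dPW/dt ≈ 0.6 mm/day

dPW/dt = E − P + C = 3.9 − 6.49 + (3.19) = 0.6 mm/day.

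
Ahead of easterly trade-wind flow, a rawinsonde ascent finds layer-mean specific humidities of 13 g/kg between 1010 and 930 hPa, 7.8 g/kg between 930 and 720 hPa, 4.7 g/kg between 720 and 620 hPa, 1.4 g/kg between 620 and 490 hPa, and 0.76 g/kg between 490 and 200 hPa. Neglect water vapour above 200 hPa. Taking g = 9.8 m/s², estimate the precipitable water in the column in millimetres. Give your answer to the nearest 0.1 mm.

PW ≈ 36.2 mm

Precipitable water is the column-integrated vapour mass per unit area: PW = (1/g) Σ q̄ Δp, with q in kg/kg and Δp in Pa (1 kg/m² of water = 1 mm).
Layer 1010–930 hPa: Δp = 80 hPa = 8000 Pa, q̄ = 0.013 kg/kg → 0.013 × 8000 / 9.8 = 10.61 mm
Layer 930–720 hPa: Δp = 210 hPa = 21000 Pa, q̄ = 0.0078 kg/kg → 0.0078 × 21000 / 9.8 = 16.71 mm
Layer 720–620 hPa: Δp = 100 hPa = 10000 Pa, q̄ = 0.0047 kg/kg → 0.0047 × 10000 / 9.8 = 4.80 mm
Layer 620–490 hPa: Δp = 130 hPa = 13000 Pa, q̄ = 0.0014 kg/kg → 0.0014 × 13000 / 9.8 = 1.86 mm
Layer 490–200 hPa: Δp = 290 hPa = 29000 Pa, q̄ = 0.00076 kg/kg → 0.00076 × 29000 / 9.8 = 2.25 mm
PW = 10.61 + 16.71 + 4.80 + 1.86 + 2.25 = 36.23 ≈ 36.2 mm.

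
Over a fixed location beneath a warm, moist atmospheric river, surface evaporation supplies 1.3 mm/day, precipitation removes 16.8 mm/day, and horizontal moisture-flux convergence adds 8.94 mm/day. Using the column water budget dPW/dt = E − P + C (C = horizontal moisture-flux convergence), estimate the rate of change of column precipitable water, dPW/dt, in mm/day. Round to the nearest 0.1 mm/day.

dPW/dt = E − P + C = 1.3 − 16.8 + (8.94) = -6.6 mm/day.

dPW/dt ≈ -6.6 mm/day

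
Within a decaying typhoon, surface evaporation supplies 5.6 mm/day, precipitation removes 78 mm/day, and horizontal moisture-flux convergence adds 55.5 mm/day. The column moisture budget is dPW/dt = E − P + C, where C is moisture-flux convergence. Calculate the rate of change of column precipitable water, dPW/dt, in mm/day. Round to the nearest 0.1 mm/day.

dPW/dt ≈ -16.9 mm/day

dPW/dt = E − P + C = 5.6 − 78 + (55.5) = -16.9 mm/day.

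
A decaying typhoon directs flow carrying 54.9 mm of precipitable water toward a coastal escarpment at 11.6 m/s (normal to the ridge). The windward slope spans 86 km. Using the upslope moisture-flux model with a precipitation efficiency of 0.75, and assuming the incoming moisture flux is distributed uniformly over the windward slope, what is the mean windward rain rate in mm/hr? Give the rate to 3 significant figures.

Incoming column moisture flux per unit ridge length: F = V × PW = 11.6 × 54.9 = 636.84 mm·m/s.
Spread over the 86 km slope with efficiency ε = 0.75: R = ε·F/W = 0.75 × 636.84 / 86000 m = 5.554e-03 mm/s.
R = 5.554e-03 × 3600 = 20.0 mm/hr.

R ≈ 20.0 mm/hr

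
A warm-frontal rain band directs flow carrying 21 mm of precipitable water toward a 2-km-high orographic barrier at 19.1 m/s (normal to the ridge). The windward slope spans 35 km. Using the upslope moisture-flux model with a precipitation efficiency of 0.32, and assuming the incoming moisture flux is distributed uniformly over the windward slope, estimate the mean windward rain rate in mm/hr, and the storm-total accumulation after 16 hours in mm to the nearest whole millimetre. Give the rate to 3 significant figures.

Incoming column moisture flux per unit ridge length: F = V × PW = 19.1 × 21 = 401.1 mm·m/s.
Spread over the 35 km slope with efficiency ε = 0.32: R = ε·F/W = 0.32 × 401.1 / 35000 m = 3.667e-03 mm/s.
R = 3.667e-03 × 3600 = 13.2 mm/hr.
Over 16 h: total = 13.2 × 16 = 211.2 ≈ 211 mm.

R ≈ 13.2 mm/hr; total ≈ 211 mm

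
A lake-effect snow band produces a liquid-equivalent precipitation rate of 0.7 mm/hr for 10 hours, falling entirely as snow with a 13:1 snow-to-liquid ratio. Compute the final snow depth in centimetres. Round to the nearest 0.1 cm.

snow depth ≈ 9.1 cm

Liquid-equivalent depth = 0.7 × 10 = 7 mm.
Snow depth = 7 mm × 13 = 91 mm = 9.1 cm.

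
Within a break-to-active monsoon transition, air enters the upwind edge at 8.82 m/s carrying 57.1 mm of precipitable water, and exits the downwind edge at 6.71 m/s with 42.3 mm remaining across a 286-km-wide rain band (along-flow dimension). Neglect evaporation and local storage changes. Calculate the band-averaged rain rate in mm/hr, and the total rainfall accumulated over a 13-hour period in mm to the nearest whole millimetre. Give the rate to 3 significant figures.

R ≈ 2.77 mm/hr; total ≈ 36 mm

Column moisture flux per unit crosswind length is F = V × PW.
Inflow: F_in = 8.82 × 57.1 = 503.622 mm·m/s
Outflow: F_out = 6.71 × 42.3 = 283.833 mm·m/s
Steady-state rate R = (F_in − F_out)/L = (503.622 − 283.833) / 286000 m = 7.685e-04 mm/s.
R = 7.685e-04 × 3600 = 2.77 mm/hr.
Over 13 h: total = 2.77 × 13 = 36.01 ≈ 36 mm.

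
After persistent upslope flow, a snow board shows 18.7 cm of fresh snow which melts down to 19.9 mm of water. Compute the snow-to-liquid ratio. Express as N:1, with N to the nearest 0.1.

Ratio = snow depth / SWE = 187 mm / 19.9 mm = 9.4, i.e. 9.4:1.

ratio ≈ 9.4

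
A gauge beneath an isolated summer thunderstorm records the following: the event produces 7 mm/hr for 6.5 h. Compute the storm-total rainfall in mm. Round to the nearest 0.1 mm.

total ≈ 45.5 mm

Total = Σ Rᵢ Δtᵢ = 7 × 6.5
      = 45.5 = 45.5 mm.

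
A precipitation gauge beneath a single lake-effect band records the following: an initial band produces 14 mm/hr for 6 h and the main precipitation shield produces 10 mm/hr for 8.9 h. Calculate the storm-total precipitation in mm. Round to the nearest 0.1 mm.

Total = Σ Rᵢ Δtᵢ = 14 × 6 + 10 × 8.9
      = 84 + 89 = 173.0 mm.

total ≈ 173.0 mm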